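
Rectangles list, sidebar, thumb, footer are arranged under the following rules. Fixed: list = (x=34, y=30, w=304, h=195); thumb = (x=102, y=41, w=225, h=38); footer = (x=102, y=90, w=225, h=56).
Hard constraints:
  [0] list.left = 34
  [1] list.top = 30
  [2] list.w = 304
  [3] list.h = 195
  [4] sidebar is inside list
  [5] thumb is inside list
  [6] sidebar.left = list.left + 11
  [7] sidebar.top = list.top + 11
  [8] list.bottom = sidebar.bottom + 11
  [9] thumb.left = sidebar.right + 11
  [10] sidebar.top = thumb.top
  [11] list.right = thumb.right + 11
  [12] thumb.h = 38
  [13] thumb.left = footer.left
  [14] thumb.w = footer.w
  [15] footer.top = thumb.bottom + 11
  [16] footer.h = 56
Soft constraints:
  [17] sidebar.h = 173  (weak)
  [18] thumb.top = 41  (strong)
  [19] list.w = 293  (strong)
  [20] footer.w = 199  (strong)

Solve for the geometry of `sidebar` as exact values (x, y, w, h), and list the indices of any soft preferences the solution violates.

1. sidebar.x = 45  [sidebar.left = list.left + 11]
2. sidebar.y = 41  [sidebar.top = list.top + 11]
3. sidebar.h = 173  [list.bottom = sidebar.bottom + 11]
4. sidebar.w = 46  [thumb.left = sidebar.right + 11]

sidebar = (x=45, y=41, w=46, h=173)
violated soft preferences: 19, 20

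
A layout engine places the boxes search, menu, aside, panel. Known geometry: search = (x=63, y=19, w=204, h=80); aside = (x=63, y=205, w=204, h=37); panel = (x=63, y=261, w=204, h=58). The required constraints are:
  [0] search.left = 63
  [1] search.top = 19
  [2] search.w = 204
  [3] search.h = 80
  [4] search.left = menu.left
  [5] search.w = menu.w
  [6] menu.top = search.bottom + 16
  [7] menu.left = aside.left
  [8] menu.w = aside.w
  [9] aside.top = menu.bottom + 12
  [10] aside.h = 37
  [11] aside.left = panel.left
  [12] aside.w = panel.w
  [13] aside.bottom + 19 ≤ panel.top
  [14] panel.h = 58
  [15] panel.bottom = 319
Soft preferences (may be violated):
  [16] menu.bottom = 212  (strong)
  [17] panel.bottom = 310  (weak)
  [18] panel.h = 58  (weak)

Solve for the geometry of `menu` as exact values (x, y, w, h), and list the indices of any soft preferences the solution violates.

1. menu.x = 63  [search.left = menu.left]
2. menu.w = 204  [search.w = menu.w]
3. menu.y = 115  [menu.top = search.bottom + 16]
4. menu.h = 78  [aside.top = menu.bottom + 12]

menu = (x=63, y=115, w=204, h=78)
violated soft preferences: 16, 17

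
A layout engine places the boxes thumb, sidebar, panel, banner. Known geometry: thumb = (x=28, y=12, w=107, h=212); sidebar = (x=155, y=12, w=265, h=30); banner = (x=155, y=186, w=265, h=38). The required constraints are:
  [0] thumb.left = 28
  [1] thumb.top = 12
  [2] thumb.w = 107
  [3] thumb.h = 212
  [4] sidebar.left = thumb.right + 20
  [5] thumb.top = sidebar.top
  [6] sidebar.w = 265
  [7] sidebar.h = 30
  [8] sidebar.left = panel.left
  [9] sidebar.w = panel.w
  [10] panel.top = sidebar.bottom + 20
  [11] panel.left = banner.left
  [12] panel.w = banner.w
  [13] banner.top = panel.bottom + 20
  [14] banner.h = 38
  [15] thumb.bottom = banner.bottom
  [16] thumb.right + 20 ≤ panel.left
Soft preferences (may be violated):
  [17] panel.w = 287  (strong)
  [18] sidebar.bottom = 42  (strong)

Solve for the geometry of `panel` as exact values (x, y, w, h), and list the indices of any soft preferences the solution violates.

1. panel.x = 155  [sidebar.left = panel.left]
2. panel.w = 265  [sidebar.w = panel.w]
3. panel.y = 62  [panel.top = sidebar.bottom + 20]
4. panel.h = 104  [banner.top = panel.bottom + 20]

panel = (x=155, y=62, w=265, h=104)
violated soft preferences: 17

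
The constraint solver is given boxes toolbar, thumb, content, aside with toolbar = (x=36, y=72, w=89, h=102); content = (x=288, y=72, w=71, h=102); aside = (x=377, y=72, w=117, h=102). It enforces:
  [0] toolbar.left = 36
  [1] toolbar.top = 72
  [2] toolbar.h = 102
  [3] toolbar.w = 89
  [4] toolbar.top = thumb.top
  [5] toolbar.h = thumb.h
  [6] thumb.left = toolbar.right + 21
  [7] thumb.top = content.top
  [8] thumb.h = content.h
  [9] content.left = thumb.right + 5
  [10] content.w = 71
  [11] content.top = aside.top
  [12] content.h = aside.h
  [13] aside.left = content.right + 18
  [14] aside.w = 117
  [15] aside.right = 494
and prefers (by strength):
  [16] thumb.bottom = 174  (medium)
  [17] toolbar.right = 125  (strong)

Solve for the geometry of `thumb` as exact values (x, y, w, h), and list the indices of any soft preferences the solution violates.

1. thumb.y = 72  [toolbar.top = thumb.top]
2. thumb.h = 102  [toolbar.h = thumb.h]
3. thumb.x = 146  [thumb.left = toolbar.right + 21]
4. thumb.w = 137  [content.left = thumb.right + 5]

thumb = (x=146, y=72, w=137, h=102)
violated soft preferences: none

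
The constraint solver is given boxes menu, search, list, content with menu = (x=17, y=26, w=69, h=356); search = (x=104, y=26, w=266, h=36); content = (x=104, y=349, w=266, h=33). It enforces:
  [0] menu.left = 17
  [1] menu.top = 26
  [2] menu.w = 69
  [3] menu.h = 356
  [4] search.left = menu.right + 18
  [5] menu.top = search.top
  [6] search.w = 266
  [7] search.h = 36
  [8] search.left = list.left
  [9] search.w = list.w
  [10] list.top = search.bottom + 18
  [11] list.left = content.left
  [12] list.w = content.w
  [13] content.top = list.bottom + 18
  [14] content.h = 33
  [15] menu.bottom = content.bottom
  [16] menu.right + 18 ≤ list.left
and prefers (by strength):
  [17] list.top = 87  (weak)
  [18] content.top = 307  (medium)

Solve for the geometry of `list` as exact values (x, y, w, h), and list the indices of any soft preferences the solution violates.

list = (x=104, y=80, w=266, h=251)
violated soft preferences: 17, 18

1. list.x = 104  [search.left = list.left]
2. list.w = 266  [search.w = list.w]
3. list.y = 80  [list.top = search.bottom + 18]
4. list.h = 251  [content.top = list.bottom + 18]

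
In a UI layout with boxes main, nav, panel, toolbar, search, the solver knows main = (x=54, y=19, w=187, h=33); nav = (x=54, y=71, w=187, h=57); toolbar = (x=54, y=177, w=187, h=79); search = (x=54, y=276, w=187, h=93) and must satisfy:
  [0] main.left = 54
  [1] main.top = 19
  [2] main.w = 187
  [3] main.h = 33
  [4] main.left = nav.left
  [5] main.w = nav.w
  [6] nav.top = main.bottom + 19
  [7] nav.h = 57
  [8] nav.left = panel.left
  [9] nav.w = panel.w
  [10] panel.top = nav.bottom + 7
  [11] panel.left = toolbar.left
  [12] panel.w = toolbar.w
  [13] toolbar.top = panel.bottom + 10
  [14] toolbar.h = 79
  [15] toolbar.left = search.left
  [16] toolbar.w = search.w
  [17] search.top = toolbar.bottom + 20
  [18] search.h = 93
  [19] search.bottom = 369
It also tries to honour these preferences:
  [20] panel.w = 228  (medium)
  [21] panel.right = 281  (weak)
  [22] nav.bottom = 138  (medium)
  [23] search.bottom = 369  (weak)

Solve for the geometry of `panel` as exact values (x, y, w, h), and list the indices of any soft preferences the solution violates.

1. panel.x = 54  [nav.left = panel.left]
2. panel.w = 187  [nav.w = panel.w]
3. panel.y = 135  [panel.top = nav.bottom + 7]
4. panel.h = 32  [toolbar.top = panel.bottom + 10]

panel = (x=54, y=135, w=187, h=32)
violated soft preferences: 20, 21, 22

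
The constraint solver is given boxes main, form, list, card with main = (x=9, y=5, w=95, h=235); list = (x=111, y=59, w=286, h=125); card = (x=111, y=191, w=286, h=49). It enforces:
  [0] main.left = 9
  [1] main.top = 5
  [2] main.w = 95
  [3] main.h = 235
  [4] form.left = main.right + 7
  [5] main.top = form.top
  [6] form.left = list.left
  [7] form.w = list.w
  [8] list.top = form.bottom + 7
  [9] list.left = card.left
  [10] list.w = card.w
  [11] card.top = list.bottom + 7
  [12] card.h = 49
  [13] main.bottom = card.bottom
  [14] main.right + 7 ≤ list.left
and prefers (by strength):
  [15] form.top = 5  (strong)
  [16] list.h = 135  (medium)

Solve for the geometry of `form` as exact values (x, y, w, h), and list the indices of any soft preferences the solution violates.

form = (x=111, y=5, w=286, h=47)
violated soft preferences: 16

1. form.x = 111  [form.left = main.right + 7]
2. form.y = 5  [main.top = form.top]
3. form.w = 286  [form.w = list.w]
4. form.h = 47  [list.top = form.bottom + 7]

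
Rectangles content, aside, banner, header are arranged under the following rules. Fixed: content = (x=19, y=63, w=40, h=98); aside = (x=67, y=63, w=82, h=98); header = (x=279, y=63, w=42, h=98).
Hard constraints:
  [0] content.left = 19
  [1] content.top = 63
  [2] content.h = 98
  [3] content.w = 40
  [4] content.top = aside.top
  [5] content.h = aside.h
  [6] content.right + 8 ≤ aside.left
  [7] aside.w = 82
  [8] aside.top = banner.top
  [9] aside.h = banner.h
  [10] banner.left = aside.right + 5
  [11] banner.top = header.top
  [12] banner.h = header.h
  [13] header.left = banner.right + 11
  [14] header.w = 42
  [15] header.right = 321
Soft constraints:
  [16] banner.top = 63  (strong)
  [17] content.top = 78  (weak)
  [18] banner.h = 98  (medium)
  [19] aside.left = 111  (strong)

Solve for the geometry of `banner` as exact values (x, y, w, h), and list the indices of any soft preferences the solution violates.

1. banner.y = 63  [aside.top = banner.top]
2. banner.h = 98  [aside.h = banner.h]
3. banner.x = 154  [banner.left = aside.right + 5]
4. banner.w = 114  [header.left = banner.right + 11]

banner = (x=154, y=63, w=114, h=98)
violated soft preferences: 17, 19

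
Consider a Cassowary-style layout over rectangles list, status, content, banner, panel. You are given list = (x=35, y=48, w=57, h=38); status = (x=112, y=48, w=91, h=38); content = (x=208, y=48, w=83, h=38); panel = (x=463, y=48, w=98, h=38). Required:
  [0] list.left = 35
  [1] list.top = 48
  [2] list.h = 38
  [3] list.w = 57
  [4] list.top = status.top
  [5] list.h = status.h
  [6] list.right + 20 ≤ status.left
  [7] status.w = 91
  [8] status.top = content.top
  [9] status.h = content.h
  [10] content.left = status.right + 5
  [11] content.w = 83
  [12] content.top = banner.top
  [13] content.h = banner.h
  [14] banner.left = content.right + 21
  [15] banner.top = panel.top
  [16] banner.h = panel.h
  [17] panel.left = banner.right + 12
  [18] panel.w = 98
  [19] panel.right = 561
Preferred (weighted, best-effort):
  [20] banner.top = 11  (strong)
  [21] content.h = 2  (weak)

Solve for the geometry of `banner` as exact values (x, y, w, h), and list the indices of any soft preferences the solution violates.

banner = (x=312, y=48, w=139, h=38)
violated soft preferences: 20, 21

1. banner.y = 48  [content.top = banner.top]
2. banner.h = 38  [content.h = banner.h]
3. banner.x = 312  [banner.left = content.right + 21]
4. banner.w = 139  [panel.left = banner.right + 12]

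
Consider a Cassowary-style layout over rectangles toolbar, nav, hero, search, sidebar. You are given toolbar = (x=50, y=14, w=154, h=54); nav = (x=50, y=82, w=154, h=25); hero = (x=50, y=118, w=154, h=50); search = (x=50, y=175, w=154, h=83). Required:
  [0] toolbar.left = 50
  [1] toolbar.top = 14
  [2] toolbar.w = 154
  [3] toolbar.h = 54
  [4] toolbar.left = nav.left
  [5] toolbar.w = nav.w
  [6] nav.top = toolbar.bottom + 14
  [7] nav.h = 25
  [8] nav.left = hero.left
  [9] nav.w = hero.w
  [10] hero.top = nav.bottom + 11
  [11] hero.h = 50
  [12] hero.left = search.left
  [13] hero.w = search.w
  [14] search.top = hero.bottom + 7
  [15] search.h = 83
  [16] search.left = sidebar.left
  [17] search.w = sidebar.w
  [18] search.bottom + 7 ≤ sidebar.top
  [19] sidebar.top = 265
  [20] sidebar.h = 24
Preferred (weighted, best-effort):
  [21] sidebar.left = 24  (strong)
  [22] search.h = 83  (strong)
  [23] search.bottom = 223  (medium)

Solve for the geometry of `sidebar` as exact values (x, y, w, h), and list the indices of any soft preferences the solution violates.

1. sidebar.x = 50  [search.left = sidebar.left]
2. sidebar.w = 154  [search.w = sidebar.w]
3. sidebar.y = 265  [sidebar.top = 265]
4. sidebar.h = 24  [sidebar.h = 24]

sidebar = (x=50, y=265, w=154, h=24)
violated soft preferences: 21, 23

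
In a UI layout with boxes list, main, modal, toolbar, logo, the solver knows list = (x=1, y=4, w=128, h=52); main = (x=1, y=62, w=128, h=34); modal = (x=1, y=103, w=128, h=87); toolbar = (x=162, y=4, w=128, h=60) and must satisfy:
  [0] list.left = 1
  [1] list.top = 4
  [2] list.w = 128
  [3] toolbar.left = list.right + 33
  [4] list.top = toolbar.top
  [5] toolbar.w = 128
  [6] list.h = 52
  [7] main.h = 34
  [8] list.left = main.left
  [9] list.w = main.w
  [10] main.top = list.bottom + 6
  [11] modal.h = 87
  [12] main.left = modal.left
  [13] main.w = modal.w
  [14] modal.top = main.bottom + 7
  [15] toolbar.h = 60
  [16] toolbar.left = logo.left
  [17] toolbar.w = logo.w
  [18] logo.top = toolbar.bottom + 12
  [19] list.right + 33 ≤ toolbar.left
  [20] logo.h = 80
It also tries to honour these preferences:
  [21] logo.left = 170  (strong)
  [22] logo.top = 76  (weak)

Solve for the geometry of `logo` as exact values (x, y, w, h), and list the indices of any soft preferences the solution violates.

1. logo.x = 162  [toolbar.left = logo.left]
2. logo.w = 128  [toolbar.w = logo.w]
3. logo.y = 76  [logo.top = toolbar.bottom + 12]
4. logo.h = 80  [logo.h = 80]

logo = (x=162, y=76, w=128, h=80)
violated soft preferences: 21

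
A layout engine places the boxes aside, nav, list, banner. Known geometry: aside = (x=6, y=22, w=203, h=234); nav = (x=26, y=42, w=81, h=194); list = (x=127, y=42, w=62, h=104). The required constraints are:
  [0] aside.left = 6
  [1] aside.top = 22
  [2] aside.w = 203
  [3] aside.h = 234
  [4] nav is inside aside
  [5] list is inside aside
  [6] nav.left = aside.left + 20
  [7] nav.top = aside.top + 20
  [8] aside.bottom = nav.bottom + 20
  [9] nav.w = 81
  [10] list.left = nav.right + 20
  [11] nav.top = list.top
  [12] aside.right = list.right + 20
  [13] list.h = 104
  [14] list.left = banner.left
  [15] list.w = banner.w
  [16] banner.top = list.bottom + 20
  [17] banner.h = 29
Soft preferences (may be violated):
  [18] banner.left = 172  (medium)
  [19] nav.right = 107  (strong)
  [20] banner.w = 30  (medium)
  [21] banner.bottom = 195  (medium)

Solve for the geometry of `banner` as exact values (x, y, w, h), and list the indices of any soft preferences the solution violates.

1. banner.x = 127  [list.left = banner.left]
2. banner.w = 62  [list.w = banner.w]
3. banner.y = 166  [banner.top = list.bottom + 20]
4. banner.h = 29  [banner.h = 29]

banner = (x=127, y=166, w=62, h=29)
violated soft preferences: 18, 20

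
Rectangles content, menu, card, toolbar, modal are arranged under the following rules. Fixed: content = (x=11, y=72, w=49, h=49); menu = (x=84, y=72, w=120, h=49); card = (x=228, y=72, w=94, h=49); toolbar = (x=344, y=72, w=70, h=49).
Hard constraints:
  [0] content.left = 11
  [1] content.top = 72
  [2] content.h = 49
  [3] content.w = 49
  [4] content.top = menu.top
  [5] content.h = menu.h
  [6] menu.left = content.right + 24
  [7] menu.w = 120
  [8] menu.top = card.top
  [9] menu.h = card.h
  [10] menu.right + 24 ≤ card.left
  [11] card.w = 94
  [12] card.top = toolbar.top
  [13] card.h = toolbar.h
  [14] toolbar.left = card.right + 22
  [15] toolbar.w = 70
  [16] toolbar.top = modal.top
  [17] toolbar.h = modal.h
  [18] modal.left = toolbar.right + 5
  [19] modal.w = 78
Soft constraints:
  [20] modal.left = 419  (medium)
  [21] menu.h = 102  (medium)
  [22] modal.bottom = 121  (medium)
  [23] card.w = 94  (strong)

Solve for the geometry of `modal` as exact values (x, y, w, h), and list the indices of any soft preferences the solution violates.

1. modal.y = 72  [toolbar.top = modal.top]
2. modal.h = 49  [toolbar.h = modal.h]
3. modal.x = 419  [modal.left = toolbar.right + 5]
4. modal.w = 78  [modal.w = 78]

modal = (x=419, y=72, w=78, h=49)
violated soft preferences: 21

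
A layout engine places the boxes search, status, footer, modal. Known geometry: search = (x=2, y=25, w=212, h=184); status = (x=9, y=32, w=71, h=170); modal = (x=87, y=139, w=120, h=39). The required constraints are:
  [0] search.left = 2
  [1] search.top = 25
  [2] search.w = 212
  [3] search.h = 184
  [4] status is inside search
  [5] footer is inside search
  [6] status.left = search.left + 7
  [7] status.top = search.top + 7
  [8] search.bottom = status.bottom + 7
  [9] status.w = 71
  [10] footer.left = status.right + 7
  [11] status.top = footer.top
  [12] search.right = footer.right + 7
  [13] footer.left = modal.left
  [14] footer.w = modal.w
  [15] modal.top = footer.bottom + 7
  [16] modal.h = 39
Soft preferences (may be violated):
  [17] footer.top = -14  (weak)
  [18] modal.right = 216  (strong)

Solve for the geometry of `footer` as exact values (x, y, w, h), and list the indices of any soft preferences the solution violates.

footer = (x=87, y=32, w=120, h=100)
violated soft preferences: 17, 18

1. footer.x = 87  [footer.left = status.right + 7]
2. footer.y = 32  [status.top = footer.top]
3. footer.w = 120  [search.right = footer.right + 7]
4. footer.h = 100  [modal.top = footer.bottom + 7]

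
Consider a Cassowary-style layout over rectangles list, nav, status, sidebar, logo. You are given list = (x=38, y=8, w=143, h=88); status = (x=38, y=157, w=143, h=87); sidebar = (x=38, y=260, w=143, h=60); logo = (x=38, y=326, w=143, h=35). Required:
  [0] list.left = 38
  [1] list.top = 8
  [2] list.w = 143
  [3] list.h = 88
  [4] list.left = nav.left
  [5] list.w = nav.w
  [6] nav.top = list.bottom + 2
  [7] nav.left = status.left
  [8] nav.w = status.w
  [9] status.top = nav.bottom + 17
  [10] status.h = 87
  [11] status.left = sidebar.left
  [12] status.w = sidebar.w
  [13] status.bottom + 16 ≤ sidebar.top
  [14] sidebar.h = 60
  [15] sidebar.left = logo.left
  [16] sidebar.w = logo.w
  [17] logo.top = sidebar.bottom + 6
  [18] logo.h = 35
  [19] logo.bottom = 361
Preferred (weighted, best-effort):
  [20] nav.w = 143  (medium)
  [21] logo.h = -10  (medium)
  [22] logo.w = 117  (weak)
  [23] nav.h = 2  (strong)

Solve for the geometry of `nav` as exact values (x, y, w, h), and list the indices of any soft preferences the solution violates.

nav = (x=38, y=98, w=143, h=42)
violated soft preferences: 21, 22, 23

1. nav.x = 38  [list.left = nav.left]
2. nav.w = 143  [list.w = nav.w]
3. nav.y = 98  [nav.top = list.bottom + 2]
4. nav.h = 42  [status.top = nav.bottom + 17]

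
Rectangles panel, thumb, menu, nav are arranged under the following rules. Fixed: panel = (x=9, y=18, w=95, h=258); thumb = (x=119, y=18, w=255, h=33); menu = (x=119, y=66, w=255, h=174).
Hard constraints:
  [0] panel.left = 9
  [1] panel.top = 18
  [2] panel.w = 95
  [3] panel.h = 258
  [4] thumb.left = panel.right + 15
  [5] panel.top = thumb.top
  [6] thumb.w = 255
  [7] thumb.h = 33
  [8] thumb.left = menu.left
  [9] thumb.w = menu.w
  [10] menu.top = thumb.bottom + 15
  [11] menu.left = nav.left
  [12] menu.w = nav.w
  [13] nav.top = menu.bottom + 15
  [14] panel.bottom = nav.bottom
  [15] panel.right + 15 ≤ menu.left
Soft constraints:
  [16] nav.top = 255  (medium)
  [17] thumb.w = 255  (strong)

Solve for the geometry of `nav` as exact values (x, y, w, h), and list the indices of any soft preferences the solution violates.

1. nav.x = 119  [menu.left = nav.left]
2. nav.w = 255  [menu.w = nav.w]
3. nav.y = 255  [nav.top = menu.bottom + 15]
4. nav.h = 21  [panel.bottom = nav.bottom]

nav = (x=119, y=255, w=255, h=21)
violated soft preferences: none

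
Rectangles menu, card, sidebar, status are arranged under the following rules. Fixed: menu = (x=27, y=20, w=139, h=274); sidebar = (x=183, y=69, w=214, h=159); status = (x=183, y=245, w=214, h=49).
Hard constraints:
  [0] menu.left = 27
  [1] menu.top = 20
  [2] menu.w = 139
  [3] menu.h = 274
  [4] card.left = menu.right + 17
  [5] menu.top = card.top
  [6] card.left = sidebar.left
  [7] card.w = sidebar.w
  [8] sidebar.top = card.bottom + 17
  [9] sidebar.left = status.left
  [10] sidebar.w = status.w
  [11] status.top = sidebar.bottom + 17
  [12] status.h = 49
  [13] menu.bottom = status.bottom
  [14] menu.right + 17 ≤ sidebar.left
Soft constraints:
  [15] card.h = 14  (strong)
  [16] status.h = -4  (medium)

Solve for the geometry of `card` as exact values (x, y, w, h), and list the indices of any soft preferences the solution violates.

1. card.x = 183  [card.left = menu.right + 17]
2. card.y = 20  [menu.top = card.top]
3. card.w = 214  [card.w = sidebar.w]
4. card.h = 32  [sidebar.top = card.bottom + 17]

card = (x=183, y=20, w=214, h=32)
violated soft preferences: 15, 16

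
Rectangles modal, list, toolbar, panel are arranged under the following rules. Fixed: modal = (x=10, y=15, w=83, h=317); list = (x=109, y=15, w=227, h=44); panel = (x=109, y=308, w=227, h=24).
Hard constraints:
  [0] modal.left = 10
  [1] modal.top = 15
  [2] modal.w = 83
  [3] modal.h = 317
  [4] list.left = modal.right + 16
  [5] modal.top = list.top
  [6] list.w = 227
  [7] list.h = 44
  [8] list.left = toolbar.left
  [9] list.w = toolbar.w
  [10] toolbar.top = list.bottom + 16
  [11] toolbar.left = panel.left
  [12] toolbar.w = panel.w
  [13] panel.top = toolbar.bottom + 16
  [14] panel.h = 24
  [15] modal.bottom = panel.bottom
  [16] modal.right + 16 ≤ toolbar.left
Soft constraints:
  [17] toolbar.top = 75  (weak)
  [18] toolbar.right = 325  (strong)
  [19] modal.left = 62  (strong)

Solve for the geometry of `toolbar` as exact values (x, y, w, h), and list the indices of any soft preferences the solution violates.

1. toolbar.x = 109  [list.left = toolbar.left]
2. toolbar.w = 227  [list.w = toolbar.w]
3. toolbar.y = 75  [toolbar.top = list.bottom + 16]
4. toolbar.h = 217  [panel.top = toolbar.bottom + 16]

toolbar = (x=109, y=75, w=227, h=217)
violated soft preferences: 18, 19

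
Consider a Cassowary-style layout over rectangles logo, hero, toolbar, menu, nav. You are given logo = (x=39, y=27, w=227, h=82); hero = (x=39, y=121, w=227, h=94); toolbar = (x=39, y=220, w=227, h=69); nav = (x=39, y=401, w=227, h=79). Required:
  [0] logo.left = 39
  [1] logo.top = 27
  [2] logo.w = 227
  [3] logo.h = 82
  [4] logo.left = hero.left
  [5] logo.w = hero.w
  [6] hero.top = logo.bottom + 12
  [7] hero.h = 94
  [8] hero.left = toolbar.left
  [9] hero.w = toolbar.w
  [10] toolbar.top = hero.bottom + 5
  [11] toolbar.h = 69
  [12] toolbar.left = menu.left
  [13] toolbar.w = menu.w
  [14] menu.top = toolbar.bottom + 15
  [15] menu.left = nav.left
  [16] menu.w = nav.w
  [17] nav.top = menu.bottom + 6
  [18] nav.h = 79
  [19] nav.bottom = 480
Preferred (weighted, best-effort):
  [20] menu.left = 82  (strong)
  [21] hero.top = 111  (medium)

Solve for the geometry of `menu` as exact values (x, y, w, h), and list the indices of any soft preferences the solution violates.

menu = (x=39, y=304, w=227, h=91)
violated soft preferences: 20, 21

1. menu.x = 39  [toolbar.left = menu.left]
2. menu.w = 227  [toolbar.w = menu.w]
3. menu.y = 304  [menu.top = toolbar.bottom + 15]
4. menu.h = 91  [nav.top = menu.bottom + 6]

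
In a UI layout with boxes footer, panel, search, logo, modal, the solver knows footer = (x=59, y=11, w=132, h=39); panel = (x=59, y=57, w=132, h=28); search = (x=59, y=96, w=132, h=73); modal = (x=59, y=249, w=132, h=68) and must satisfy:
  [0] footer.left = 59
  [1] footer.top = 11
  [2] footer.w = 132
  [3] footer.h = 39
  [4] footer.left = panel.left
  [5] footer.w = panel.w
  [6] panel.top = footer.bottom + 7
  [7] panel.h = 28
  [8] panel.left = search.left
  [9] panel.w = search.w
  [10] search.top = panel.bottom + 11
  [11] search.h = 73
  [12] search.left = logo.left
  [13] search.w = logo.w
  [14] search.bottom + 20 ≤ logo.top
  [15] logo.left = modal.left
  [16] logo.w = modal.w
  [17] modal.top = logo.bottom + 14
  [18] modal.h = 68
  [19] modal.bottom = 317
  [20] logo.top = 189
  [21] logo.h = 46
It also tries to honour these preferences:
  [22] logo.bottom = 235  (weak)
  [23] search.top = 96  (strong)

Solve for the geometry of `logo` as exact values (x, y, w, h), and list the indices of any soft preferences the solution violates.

logo = (x=59, y=189, w=132, h=46)
violated soft preferences: none

1. logo.x = 59  [search.left = logo.left]
2. logo.w = 132  [search.w = logo.w]
3. logo.y = 189  [logo.top = 189]
4. logo.h = 46  [logo.h = 46]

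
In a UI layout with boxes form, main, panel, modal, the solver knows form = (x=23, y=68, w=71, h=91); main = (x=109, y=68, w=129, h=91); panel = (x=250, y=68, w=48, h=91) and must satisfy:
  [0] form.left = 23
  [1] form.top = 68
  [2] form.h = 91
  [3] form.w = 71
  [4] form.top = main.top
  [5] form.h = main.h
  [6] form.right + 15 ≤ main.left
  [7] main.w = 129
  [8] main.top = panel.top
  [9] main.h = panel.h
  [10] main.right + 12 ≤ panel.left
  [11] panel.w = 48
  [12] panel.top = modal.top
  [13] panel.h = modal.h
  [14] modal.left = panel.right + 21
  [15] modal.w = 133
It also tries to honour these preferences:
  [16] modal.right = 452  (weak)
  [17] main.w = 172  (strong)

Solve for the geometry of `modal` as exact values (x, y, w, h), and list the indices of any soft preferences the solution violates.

modal = (x=319, y=68, w=133, h=91)
violated soft preferences: 17

1. modal.y = 68  [panel.top = modal.top]
2. modal.h = 91  [panel.h = modal.h]
3. modal.x = 319  [modal.left = panel.right + 21]
4. modal.w = 133  [modal.w = 133]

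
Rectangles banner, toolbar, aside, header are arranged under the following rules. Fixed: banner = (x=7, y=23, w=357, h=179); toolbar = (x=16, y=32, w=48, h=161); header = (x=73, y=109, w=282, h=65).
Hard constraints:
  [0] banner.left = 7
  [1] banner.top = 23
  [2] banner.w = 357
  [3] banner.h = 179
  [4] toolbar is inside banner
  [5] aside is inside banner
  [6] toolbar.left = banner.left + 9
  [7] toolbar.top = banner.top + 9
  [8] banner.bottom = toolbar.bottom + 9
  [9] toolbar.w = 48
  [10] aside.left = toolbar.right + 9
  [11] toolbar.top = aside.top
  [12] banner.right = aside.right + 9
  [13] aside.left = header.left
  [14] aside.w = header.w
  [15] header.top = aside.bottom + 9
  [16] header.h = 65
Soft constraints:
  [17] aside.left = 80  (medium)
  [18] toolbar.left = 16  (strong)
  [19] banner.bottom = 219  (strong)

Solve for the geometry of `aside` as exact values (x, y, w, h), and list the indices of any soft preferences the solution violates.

aside = (x=73, y=32, w=282, h=68)
violated soft preferences: 17, 19

1. aside.x = 73  [aside.left = toolbar.right + 9]
2. aside.y = 32  [toolbar.top = aside.top]
3. aside.w = 282  [banner.right = aside.right + 9]
4. aside.h = 68  [header.top = aside.bottom + 9]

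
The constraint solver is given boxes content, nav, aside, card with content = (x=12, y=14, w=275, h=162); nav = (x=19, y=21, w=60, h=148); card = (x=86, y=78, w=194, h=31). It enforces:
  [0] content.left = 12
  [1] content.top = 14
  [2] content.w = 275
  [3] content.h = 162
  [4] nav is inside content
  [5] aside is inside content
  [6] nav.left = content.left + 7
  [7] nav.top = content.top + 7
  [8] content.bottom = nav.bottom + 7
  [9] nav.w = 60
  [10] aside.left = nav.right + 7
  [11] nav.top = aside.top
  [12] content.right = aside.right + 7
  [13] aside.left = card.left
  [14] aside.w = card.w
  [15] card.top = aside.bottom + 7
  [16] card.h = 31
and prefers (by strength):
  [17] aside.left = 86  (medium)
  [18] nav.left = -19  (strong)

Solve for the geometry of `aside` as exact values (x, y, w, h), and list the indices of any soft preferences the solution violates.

aside = (x=86, y=21, w=194, h=50)
violated soft preferences: 18

1. aside.x = 86  [aside.left = nav.right + 7]
2. aside.y = 21  [nav.top = aside.top]
3. aside.w = 194  [content.right = aside.right + 7]
4. aside.h = 50  [card.top = aside.bottom + 7]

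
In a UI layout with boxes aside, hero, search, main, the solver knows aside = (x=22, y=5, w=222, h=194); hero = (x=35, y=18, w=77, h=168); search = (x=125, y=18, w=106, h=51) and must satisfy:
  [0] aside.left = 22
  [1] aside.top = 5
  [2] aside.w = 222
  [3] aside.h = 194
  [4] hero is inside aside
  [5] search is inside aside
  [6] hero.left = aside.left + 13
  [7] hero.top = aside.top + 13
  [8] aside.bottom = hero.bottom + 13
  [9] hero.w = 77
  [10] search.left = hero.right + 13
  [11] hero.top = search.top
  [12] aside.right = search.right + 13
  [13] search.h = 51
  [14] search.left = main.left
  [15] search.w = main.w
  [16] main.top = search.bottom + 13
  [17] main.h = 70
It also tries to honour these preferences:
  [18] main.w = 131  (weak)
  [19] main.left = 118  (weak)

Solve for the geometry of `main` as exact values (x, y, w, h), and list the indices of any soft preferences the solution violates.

main = (x=125, y=82, w=106, h=70)
violated soft preferences: 18, 19

1. main.x = 125  [search.left = main.left]
2. main.w = 106  [search.w = main.w]
3. main.y = 82  [main.top = search.bottom + 13]
4. main.h = 70  [main.h = 70]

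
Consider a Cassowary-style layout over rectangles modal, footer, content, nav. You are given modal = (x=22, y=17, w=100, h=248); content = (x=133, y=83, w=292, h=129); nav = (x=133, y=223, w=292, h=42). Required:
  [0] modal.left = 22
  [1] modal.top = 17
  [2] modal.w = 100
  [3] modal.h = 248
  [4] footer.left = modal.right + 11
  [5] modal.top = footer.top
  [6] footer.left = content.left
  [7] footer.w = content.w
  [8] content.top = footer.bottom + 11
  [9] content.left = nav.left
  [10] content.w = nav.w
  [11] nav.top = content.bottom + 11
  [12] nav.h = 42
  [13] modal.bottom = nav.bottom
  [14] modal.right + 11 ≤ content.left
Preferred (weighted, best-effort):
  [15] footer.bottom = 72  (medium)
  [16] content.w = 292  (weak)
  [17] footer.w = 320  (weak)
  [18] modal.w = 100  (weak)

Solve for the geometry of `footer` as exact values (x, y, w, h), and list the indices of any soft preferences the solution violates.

footer = (x=133, y=17, w=292, h=55)
violated soft preferences: 17

1. footer.x = 133  [footer.left = modal.right + 11]
2. footer.y = 17  [modal.top = footer.top]
3. footer.w = 292  [footer.w = content.w]
4. footer.h = 55  [content.top = footer.bottom + 11]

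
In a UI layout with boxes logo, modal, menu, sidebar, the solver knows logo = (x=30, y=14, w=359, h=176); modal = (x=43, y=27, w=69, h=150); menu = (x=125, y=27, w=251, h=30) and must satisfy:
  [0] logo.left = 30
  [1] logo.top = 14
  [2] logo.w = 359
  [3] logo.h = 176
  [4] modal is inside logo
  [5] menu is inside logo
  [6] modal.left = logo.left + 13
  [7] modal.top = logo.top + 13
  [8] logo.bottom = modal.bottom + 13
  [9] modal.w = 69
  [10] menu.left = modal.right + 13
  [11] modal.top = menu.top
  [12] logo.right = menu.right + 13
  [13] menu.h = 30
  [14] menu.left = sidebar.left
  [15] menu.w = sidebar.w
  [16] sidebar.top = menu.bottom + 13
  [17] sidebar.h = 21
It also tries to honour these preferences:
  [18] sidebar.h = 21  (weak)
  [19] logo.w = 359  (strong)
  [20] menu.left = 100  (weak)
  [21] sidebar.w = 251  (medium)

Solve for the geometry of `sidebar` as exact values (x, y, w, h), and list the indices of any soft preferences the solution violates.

sidebar = (x=125, y=70, w=251, h=21)
violated soft preferences: 20

1. sidebar.x = 125  [menu.left = sidebar.left]
2. sidebar.w = 251  [menu.w = sidebar.w]
3. sidebar.y = 70  [sidebar.top = menu.bottom + 13]
4. sidebar.h = 21  [sidebar.h = 21]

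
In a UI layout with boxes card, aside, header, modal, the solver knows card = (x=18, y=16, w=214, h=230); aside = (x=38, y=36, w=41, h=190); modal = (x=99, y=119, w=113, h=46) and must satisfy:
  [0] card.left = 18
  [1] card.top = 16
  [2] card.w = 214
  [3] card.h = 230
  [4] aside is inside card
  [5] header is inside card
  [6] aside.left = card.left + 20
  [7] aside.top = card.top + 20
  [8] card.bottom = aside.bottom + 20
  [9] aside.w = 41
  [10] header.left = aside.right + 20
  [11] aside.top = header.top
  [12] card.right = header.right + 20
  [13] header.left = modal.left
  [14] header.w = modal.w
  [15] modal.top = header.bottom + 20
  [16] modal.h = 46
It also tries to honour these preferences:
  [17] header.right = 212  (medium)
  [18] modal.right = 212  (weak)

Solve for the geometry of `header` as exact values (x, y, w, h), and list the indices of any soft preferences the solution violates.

1. header.x = 99  [header.left = aside.right + 20]
2. header.y = 36  [aside.top = header.top]
3. header.w = 113  [card.right = header.right + 20]
4. header.h = 63  [modal.top = header.bottom + 20]

header = (x=99, y=36, w=113, h=63)
violated soft preferences: none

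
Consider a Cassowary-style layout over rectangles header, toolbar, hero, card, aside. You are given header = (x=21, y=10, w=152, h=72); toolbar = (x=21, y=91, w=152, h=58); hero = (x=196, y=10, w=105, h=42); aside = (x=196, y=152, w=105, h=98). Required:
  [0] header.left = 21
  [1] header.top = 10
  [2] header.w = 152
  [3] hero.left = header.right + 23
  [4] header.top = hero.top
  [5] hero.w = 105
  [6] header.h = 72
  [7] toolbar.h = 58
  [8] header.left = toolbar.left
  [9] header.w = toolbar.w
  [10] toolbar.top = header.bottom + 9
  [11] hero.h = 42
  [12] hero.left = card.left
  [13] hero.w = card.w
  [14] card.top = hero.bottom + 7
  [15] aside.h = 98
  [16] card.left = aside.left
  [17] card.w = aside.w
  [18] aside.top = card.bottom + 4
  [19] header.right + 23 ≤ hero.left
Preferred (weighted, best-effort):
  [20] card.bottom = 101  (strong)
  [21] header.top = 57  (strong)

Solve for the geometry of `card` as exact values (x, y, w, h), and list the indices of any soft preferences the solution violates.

1. card.x = 196  [hero.left = card.left]
2. card.w = 105  [hero.w = card.w]
3. card.y = 59  [card.top = hero.bottom + 7]
4. card.h = 89  [aside.top = card.bottom + 4]

card = (x=196, y=59, w=105, h=89)
violated soft preferences: 20, 21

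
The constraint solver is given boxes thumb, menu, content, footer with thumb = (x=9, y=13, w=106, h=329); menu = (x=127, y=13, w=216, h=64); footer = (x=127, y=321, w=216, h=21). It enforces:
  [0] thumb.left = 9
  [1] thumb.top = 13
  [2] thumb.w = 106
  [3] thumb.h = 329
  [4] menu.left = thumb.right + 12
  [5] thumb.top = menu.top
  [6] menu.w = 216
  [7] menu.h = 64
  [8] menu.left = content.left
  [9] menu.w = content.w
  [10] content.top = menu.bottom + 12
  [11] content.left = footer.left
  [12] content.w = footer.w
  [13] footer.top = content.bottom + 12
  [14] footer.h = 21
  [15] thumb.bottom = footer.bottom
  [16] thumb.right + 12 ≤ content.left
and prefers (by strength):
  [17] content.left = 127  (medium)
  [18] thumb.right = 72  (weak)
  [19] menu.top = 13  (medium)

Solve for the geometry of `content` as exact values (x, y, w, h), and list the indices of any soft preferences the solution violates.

content = (x=127, y=89, w=216, h=220)
violated soft preferences: 18

1. content.x = 127  [menu.left = content.left]
2. content.w = 216  [menu.w = content.w]
3. content.y = 89  [content.top = menu.bottom + 12]
4. content.h = 220  [footer.top = content.bottom + 12]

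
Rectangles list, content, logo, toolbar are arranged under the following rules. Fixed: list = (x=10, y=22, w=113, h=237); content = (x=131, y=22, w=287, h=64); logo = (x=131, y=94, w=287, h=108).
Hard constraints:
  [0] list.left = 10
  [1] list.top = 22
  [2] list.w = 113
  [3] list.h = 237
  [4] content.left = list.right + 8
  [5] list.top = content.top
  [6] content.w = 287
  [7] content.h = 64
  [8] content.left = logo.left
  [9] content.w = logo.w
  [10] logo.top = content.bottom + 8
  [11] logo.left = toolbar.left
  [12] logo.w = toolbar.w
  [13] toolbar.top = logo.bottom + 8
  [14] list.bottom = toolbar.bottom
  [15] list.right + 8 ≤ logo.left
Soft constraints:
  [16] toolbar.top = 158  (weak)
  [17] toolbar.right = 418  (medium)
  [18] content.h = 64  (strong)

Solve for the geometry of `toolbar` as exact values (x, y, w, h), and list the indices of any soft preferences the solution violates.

toolbar = (x=131, y=210, w=287, h=49)
violated soft preferences: 16

1. toolbar.x = 131  [logo.left = toolbar.left]
2. toolbar.w = 287  [logo.w = toolbar.w]
3. toolbar.y = 210  [toolbar.top = logo.bottom + 8]
4. toolbar.h = 49  [list.bottom = toolbar.bottom]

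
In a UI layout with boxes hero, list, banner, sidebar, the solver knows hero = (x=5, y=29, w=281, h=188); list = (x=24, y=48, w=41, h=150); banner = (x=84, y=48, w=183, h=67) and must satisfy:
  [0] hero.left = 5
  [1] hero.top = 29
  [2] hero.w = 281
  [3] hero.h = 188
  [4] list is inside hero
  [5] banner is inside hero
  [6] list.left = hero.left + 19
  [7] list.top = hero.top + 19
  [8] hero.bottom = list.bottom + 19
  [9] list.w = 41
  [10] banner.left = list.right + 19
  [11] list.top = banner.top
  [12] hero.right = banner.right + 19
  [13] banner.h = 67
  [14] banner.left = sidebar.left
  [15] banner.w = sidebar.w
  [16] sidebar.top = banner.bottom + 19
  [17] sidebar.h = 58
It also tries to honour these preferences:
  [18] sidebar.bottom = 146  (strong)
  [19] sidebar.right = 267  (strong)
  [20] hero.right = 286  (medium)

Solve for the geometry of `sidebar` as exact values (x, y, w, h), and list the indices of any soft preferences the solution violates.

1. sidebar.x = 84  [banner.left = sidebar.left]
2. sidebar.w = 183  [banner.w = sidebar.w]
3. sidebar.y = 134  [sidebar.top = banner.bottom + 19]
4. sidebar.h = 58  [sidebar.h = 58]

sidebar = (x=84, y=134, w=183, h=58)
violated soft preferences: 18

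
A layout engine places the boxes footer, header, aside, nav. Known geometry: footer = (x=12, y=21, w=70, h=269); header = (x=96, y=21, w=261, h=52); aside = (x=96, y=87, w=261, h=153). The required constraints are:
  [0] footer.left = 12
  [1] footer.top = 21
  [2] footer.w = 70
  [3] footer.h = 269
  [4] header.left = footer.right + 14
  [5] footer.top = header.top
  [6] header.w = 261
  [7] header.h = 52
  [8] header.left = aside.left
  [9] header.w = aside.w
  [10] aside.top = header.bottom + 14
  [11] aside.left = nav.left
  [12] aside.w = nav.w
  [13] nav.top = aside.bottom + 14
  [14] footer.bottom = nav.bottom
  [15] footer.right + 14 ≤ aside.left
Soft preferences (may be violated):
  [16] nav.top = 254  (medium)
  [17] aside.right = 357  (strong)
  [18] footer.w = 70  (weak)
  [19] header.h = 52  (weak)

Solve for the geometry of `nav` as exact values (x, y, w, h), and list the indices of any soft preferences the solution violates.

1. nav.x = 96  [aside.left = nav.left]
2. nav.w = 261  [aside.w = nav.w]
3. nav.y = 254  [nav.top = aside.bottom + 14]
4. nav.h = 36  [footer.bottom = nav.bottom]

nav = (x=96, y=254, w=261, h=36)
violated soft preferences: none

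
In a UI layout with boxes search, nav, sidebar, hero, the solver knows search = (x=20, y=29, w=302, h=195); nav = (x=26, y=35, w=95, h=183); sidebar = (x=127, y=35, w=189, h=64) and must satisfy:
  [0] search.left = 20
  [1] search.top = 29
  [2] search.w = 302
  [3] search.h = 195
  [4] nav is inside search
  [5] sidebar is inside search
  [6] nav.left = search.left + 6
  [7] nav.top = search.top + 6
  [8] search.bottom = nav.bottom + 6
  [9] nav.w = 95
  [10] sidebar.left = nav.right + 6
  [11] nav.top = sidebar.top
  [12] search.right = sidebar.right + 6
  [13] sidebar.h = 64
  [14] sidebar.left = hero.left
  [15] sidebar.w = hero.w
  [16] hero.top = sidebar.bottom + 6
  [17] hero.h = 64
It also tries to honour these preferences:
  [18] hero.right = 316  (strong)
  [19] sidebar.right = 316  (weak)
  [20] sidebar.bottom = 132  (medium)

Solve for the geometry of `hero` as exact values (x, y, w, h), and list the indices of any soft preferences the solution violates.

hero = (x=127, y=105, w=189, h=64)
violated soft preferences: 20

1. hero.x = 127  [sidebar.left = hero.left]
2. hero.w = 189  [sidebar.w = hero.w]
3. hero.y = 105  [hero.top = sidebar.bottom + 6]
4. hero.h = 64  [hero.h = 64]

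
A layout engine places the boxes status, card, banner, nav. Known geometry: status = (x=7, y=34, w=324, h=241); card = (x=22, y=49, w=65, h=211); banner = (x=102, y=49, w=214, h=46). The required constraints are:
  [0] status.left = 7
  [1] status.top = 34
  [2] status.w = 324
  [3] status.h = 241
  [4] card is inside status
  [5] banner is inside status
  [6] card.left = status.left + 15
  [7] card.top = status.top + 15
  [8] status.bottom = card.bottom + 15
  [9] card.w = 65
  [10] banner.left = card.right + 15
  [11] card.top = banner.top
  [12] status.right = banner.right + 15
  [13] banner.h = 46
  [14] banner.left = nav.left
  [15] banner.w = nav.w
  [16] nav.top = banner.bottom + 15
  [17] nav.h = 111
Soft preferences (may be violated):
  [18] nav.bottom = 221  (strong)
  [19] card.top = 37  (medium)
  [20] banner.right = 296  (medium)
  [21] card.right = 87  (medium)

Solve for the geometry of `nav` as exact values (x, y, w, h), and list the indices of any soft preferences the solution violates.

nav = (x=102, y=110, w=214, h=111)
violated soft preferences: 19, 20

1. nav.x = 102  [banner.left = nav.left]
2. nav.w = 214  [banner.w = nav.w]
3. nav.y = 110  [nav.top = banner.bottom + 15]
4. nav.h = 111  [nav.h = 111]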